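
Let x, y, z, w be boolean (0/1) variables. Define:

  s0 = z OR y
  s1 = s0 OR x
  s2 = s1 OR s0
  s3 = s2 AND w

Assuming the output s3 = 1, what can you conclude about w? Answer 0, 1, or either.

1

s3 = s2 AND w must be 1, so both s2 = 1 and w = 1.
Every assignment with s3 = 1 has w = 1; there are 7 such assignment(s).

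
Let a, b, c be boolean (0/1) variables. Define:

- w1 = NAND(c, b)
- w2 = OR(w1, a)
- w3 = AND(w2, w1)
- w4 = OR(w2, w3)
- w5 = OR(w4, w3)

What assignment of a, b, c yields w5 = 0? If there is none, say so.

w5 = OR(w4, w3) must be 0, so both w4 = 0 and w3 = 0.
w4 = OR(w2, w3) must be 0, so both w2 = 0 and w3 = 0.
w3 = AND(w2, w1) must be 0, so at least one of w2, w1 is 0.
Check with a=0, b=1, c=1:
w1 = NAND(c, b) = NAND(1, 1) = 0
w2 = OR(w1, a) = OR(0, 0) = 0
w3 = AND(w2, w1) = AND(0, 0) = 0
w4 = OR(w2, w3) = OR(0, 0) = 0
w5 = OR(w4, w3) = OR(0, 0) = 0
So w5 = 0 as required.

a=0, b=1, c=1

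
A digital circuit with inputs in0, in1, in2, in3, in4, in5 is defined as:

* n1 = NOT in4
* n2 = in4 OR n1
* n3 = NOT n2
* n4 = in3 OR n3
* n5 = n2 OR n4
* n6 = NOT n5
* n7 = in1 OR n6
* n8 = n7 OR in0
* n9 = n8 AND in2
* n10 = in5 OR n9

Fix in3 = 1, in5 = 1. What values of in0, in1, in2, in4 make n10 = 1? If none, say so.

in0=0 in1=1 in2=0 in4=0

Check with in3 = 1, in5 = 1 and in0=0, in1=1, in2=0, in4=0:
n1 = NOT in4 = NOT 0 = 1
n2 = in4 OR n1 = 0 OR 1 = 1
n3 = NOT n2 = NOT 1 = 0
n4 = in3 OR n3 = 1 OR 0 = 1
n5 = n2 OR n4 = 1 OR 1 = 1
n6 = NOT n5 = NOT 1 = 0
n7 = in1 OR n6 = 1 OR 0 = 1
n8 = n7 OR in0 = 1 OR 0 = 1
n9 = n8 AND in2 = 1 AND 0 = 0
n10 = in5 OR n9 = 1 OR 0 = 1
So n10 = 1.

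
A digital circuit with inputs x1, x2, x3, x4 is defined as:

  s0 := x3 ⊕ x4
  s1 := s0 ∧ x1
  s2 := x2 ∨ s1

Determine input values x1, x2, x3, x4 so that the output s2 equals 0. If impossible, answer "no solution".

s2 = x2 ∨ s1 must be 0, so both x2 = 0 and s1 = 0.
s1 = s0 ∧ x1 must be 0, so at least one of s0, x1 is 0.
Check with x1=0 x2=0 x3=1 x4=0:
s0 = x3 ⊕ x4 = 1 ⊕ 0 = 1
s1 = s0 ∧ x1 = 1 ∧ 0 = 0
s2 = x2 ∨ s1 = 0 ∨ 0 = 0
So s2 = 0 as required.

x1=0 x2=0 x3=1 x4=0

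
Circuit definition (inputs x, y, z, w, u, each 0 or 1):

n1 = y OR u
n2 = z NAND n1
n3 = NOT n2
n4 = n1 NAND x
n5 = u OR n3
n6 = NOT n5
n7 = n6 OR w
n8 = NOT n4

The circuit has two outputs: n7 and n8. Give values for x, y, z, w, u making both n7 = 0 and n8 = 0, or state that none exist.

x=0 y=1 z=1 w=0 u=0

Check with x=0 y=1 z=1 w=0 u=0:
n1 = y OR u = 1 OR 0 = 1
n2 = z NAND n1 = 1 NAND 1 = 0
n3 = NOT n2 = NOT 0 = 1
n4 = n1 NAND x = 1 NAND 0 = 1
n5 = u OR n3 = 0 OR 1 = 1
n6 = NOT n5 = NOT 1 = 0
n7 = n6 OR w = 0 OR 0 = 0
n8 = NOT n4 = NOT 1 = 0
So n7 = 0 and n8 = 0.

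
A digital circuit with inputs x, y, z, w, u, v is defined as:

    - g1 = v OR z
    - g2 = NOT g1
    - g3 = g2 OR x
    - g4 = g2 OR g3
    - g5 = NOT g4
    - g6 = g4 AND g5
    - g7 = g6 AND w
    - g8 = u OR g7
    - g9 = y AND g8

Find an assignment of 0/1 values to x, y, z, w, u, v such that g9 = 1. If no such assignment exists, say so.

x=1, y=1, z=0, w=0, u=1, v=0

g9 = y AND g8 must be 1, so both y = 1 and g8 = 1.
g8 = u OR g7 must be 1, so at least one of u, g7 is 1.
Check with x=1, y=1, z=0, w=0, u=1, v=0:
g1 = v OR z = 0 OR 0 = 0
g2 = NOT g1 = NOT 0 = 1
g3 = g2 OR x = 1 OR 1 = 1
g4 = g2 OR g3 = 1 OR 1 = 1
g5 = NOT g4 = NOT 1 = 0
g6 = g4 AND g5 = 1 AND 0 = 0
g7 = g6 AND w = 0 AND 0 = 0
g8 = u OR g7 = 1 OR 0 = 1
g9 = y AND g8 = 1 AND 1 = 1
So g9 = 1 as required.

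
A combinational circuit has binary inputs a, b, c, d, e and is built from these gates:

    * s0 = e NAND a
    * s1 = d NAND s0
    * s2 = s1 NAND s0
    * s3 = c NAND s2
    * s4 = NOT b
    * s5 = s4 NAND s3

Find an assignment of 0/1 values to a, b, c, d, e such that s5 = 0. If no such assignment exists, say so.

s5 = s4 NAND s3 must be 0, so both s4 = 1 and s3 = 1.
s4 = NOT b must be 1, so b = 0.
Check with a=1, b=0, c=1, d=0, e=0:
s0 = e NAND a = 0 NAND 1 = 1
s1 = d NAND s0 = 0 NAND 1 = 1
s2 = s1 NAND s0 = 1 NAND 1 = 0
s3 = c NAND s2 = 1 NAND 0 = 1
s4 = NOT b = NOT 0 = 1
s5 = s4 NAND s3 = 1 NAND 1 = 0
So s5 = 0 as required.

a=1, b=0, c=1, d=0, e=0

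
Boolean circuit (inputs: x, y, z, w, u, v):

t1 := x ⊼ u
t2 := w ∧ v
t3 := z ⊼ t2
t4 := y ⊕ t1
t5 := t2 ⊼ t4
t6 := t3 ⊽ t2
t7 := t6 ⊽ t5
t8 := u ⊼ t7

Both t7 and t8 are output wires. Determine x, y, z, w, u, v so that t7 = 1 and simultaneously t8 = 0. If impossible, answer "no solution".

Check with x=0, y=0, z=1, w=1, u=1, v=1:
t1 = x ⊼ u = 0 ⊼ 1 = 1
t2 = w ∧ v = 1 ∧ 1 = 1
t3 = z ⊼ t2 = 1 ⊼ 1 = 0
t4 = y ⊕ t1 = 0 ⊕ 1 = 1
t5 = t2 ⊼ t4 = 1 ⊼ 1 = 0
t6 = t3 ⊽ t2 = 0 ⊽ 1 = 0
t7 = t6 ⊽ t5 = 0 ⊽ 0 = 1
t8 = u ⊼ t7 = 1 ⊼ 1 = 0
So t7 = 1 and t8 = 0.

x=0, y=0, z=1, w=1, u=1, v=1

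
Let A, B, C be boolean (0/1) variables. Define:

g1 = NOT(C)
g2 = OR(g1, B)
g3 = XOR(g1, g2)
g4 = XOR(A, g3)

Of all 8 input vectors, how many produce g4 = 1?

g4 = XOR(A, g3) must be 1, so A and g3 differ.
Satisfying assignments:
  A=0, B=1, C=1
  A=1, B=0, C=0
  A=1, B=0, C=1
  A=1, B=1, C=0

4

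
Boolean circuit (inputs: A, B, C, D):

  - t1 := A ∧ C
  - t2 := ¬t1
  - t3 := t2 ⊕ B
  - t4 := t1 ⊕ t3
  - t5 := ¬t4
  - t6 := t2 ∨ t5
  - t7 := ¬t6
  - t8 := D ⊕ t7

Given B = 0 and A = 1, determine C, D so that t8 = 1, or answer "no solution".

t8 = D ⊕ t7 must be 1, so D and t7 differ.
Check with B = 0 and A = 1 and C=0, D=1:
t1 = A ∧ C = 1 ∧ 0 = 0
t2 = ¬t1 = ¬0 = 1
t3 = t2 ⊕ B = 1 ⊕ 0 = 1
t4 = t1 ⊕ t3 = 0 ⊕ 1 = 1
t5 = ¬t4 = ¬1 = 0
t6 = t2 ∨ t5 = 1 ∨ 0 = 1
t7 = ¬t6 = ¬1 = 0
t8 = D ⊕ t7 = 1 ⊕ 0 = 1
So t8 = 1.

C=0, D=1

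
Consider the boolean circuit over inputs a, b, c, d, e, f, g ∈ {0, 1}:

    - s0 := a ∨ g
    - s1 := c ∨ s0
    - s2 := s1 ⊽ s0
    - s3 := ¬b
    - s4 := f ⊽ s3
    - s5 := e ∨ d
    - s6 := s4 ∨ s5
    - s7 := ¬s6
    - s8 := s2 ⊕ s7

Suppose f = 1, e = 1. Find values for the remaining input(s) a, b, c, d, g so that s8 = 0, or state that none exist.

Check with f = 1, e = 1 and a=0, b=1, c=1, d=0, g=0:
s0 = a ∨ g = 0 ∨ 0 = 0
s1 = c ∨ s0 = 1 ∨ 0 = 1
s2 = s1 ⊽ s0 = 1 ⊽ 0 = 0
s3 = ¬b = ¬1 = 0
s4 = f ⊽ s3 = 1 ⊽ 0 = 0
s5 = e ∨ d = 1 ∨ 0 = 1
s6 = s4 ∨ s5 = 0 ∨ 1 = 1
s7 = ¬s6 = ¬1 = 0
s8 = s2 ⊕ s7 = 0 ⊕ 0 = 0
So s8 = 0.

a=0 b=1 c=1 d=0 g=0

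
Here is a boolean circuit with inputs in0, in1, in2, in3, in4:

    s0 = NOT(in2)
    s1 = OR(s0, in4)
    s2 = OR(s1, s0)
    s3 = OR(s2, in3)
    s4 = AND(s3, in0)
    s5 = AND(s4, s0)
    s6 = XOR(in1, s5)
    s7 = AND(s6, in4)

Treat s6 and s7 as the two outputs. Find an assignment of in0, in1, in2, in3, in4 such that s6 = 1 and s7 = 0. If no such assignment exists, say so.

Check with in0=1, in1=0, in2=0, in3=0, in4=0:
s0 = NOT(in2) = NOT 0 = 1
s1 = OR(s0, in4) = OR(1, 0) = 1
s2 = OR(s1, s0) = OR(1, 1) = 1
s3 = OR(s2, in3) = OR(1, 0) = 1
s4 = AND(s3, in0) = AND(1, 1) = 1
s5 = AND(s4, s0) = AND(1, 1) = 1
s6 = XOR(in1, s5) = XOR(0, 1) = 1
s7 = AND(s6, in4) = AND(1, 0) = 0
So s6 = 1 and s7 = 0.

in0=1, in1=0, in2=0, in3=0, in4=0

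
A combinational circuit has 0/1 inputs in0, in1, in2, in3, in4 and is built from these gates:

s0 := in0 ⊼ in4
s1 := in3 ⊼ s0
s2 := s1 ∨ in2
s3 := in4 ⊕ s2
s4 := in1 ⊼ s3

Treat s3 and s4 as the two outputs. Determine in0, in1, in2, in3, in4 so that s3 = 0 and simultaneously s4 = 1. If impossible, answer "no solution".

in0=1, in1=1, in2=0, in3=1, in4=0

Check with in0=1, in1=1, in2=0, in3=1, in4=0:
s0 = in0 ⊼ in4 = 1 ⊼ 0 = 1
s1 = in3 ⊼ s0 = 1 ⊼ 1 = 0
s2 = s1 ∨ in2 = 0 ∨ 0 = 0
s3 = in4 ⊕ s2 = 0 ⊕ 0 = 0
s4 = in1 ⊼ s3 = 1 ⊼ 0 = 1
So s3 = 0 and s4 = 1.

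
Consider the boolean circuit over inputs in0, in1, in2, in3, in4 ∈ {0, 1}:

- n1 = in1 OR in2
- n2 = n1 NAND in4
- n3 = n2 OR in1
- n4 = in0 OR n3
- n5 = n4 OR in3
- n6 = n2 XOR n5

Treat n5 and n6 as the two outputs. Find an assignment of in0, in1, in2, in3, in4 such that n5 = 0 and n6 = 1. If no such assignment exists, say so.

no solution exists

Across all 32 input combinations, none give both n5 = 0 and n6 = 1.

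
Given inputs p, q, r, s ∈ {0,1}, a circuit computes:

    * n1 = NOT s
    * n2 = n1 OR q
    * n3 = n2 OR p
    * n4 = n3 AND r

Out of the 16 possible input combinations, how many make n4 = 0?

9

n4 = n3 AND r must be 0, so at least one of n3, r is 0.
Enumerating the 16 input combinations, 9 give n4 = 0 and 7 give n4 = 1.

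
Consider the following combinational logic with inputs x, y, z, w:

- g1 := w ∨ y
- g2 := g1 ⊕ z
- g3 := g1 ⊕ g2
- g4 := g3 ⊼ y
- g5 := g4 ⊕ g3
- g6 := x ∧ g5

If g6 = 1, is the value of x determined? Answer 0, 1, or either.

1

g6 = x ∧ g5 must be 1, so both x = 1 and g5 = 1.
g5 = g4 ⊕ g3 must be 1, so g4 and g3 differ.
Every assignment with g6 = 1 has x = 1; there are 6 such assignment(s).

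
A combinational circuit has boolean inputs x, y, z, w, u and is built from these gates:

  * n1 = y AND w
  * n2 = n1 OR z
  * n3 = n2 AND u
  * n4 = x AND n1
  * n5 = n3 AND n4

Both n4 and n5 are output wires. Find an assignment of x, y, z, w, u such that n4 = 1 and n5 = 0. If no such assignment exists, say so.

Check with x=1, y=1, z=0, w=1, u=0:
n1 = y AND w = 1 AND 1 = 1
n2 = n1 OR z = 1 OR 0 = 1
n3 = n2 AND u = 1 AND 0 = 0
n4 = x AND n1 = 1 AND 1 = 1
n5 = n3 AND n4 = 0 AND 1 = 0
So n4 = 1 and n5 = 0.

x=1, y=1, z=0, w=1, u=0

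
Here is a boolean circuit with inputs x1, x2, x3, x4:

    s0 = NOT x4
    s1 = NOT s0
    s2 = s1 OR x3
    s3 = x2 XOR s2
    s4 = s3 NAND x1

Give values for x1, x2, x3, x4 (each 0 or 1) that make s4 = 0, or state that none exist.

x1=1 x2=0 x3=1 x4=0

s4 = s3 NAND x1 must be 0, so both s3 = 1 and x1 = 1.
s3 = x2 XOR s2 must be 1, so x2 and s2 differ.
Check with x1=1 x2=0 x3=1 x4=0:
s0 = NOT x4 = NOT 0 = 1
s1 = NOT s0 = NOT 1 = 0
s2 = s1 OR x3 = 0 OR 1 = 1
s3 = x2 XOR s2 = 0 XOR 1 = 1
s4 = s3 NAND x1 = 1 NAND 1 = 0
So s4 = 0 as required.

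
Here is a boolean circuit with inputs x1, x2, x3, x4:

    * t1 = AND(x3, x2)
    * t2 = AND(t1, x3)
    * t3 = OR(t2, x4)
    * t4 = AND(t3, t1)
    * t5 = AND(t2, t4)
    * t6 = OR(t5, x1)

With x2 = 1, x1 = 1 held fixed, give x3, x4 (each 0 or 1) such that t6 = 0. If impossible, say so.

With x2 = 1, x1 = 1 fixed, none of the 4 settings of x3, x4 give t6 = 0.
For example, with x3=1, x4=0:
t1 = AND(x3, x2) = AND(1, 1) = 1
t2 = AND(t1, x3) = AND(1, 1) = 1
t3 = OR(t2, x4) = OR(1, 0) = 1
t4 = AND(t3, t1) = AND(1, 1) = 1
t5 = AND(t2, t4) = AND(1, 1) = 1
t6 = OR(t5, x1) = OR(1, 1) = 1
giving t6 = 1 ≠ 0.

no solution exists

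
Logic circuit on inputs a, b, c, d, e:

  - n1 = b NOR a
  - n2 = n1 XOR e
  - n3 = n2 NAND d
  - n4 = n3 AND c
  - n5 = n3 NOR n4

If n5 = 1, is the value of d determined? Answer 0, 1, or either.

1

n5 = n3 NOR n4 must be 1, so both n3 = 0 and n4 = 0.
Every assignment with n5 = 1 has d = 1; there are 8 such assignment(s).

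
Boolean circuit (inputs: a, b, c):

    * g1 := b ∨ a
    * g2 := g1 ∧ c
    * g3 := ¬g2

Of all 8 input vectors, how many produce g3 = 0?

g3 = ¬g2 must be 0, so g2 = 1.
g2 = g1 ∧ c must be 1, so both g1 = 1 and c = 1.
g1 = b ∨ a must be 1, so at least one of b, a is 1.
Satisfying assignments:
  a=0, b=1, c=1
  a=1, b=0, c=1
  a=1, b=1, c=1

3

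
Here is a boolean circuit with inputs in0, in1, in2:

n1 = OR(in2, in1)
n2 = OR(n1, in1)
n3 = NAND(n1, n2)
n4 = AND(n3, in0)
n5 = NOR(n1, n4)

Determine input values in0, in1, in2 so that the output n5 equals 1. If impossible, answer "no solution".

in0=0, in1=0, in2=0

n5 = NOR(n1, n4) must be 1, so both n1 = 0 and n4 = 0.
n1 = OR(in2, in1) must be 0, so both in2 = 0 and in1 = 0.
n4 = AND(n3, in0) must be 0, so at least one of n3, in0 is 0.
Check with in0=0, in1=0, in2=0:
n1 = OR(in2, in1) = OR(0, 0) = 0
n2 = OR(n1, in1) = OR(0, 0) = 0
n3 = NAND(n1, n2) = NAND(0, 0) = 1
n4 = AND(n3, in0) = AND(1, 0) = 0
n5 = NOR(n1, n4) = NOR(0, 0) = 1
So n5 = 1 as required.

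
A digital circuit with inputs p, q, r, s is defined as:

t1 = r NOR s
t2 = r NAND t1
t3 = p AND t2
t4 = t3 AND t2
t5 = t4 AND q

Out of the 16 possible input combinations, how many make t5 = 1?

t5 = t4 AND q must be 1, so both t4 = 1 and q = 1.
Satisfying assignments:
  p=1, q=1, r=0, s=0
  p=1, q=1, r=0, s=1
  p=1, q=1, r=1, s=0
  p=1, q=1, r=1, s=1

4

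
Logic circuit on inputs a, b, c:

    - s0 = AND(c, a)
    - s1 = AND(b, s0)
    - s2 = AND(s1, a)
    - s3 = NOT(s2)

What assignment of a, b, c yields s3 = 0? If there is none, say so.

Check with a=1, b=1, c=1:
s0 = AND(c, a) = AND(1, 1) = 1
s1 = AND(b, s0) = AND(1, 1) = 1
s2 = AND(s1, a) = AND(1, 1) = 1
s3 = NOT(s2) = NOT 1 = 0
So s3 = 0 as required.

a=1, b=1, c=1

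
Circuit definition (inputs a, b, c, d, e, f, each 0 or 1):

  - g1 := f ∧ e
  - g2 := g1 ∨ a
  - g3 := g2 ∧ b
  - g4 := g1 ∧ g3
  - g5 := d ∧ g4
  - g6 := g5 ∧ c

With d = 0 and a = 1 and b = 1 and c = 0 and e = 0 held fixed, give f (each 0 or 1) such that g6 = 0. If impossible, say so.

g6 = g5 ∧ c must be 0, so at least one of g5, c is 0.
Check with d = 0 and a = 1 and b = 1 and c = 0 and e = 0 and f=0:
g1 = f ∧ e = 0 ∧ 0 = 0
g2 = g1 ∨ a = 0 ∨ 1 = 1
g3 = g2 ∧ b = 1 ∧ 1 = 1
g4 = g1 ∧ g3 = 0 ∧ 1 = 0
g5 = d ∧ g4 = 0 ∧ 0 = 0
g6 = g5 ∧ c = 0 ∧ 0 = 0
So g6 = 0.

f=0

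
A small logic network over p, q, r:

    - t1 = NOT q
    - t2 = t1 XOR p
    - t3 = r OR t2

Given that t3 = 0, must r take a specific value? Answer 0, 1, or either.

t3 = r OR t2 must be 0, so both r = 0 and t2 = 0.
Every assignment with t3 = 0 has r = 0; there are 2 such assignment(s).
  p=0, q=1, r=0
  p=1, q=0, r=0

0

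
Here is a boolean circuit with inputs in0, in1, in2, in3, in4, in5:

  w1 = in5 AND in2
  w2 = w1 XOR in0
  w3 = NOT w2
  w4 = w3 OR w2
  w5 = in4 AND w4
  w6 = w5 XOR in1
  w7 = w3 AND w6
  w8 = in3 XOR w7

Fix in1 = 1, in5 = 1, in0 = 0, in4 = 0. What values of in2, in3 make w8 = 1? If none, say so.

w8 = in3 XOR w7 must be 1, so in3 and w7 differ.
Check with in1 = 1, in5 = 1, in0 = 0, in4 = 0 and in2=0, in3=0:
w1 = in5 AND in2 = 1 AND 0 = 0
w2 = w1 XOR in0 = 0 XOR 0 = 0
w3 = NOT w2 = NOT 0 = 1
w4 = w3 OR w2 = 1 OR 0 = 1
w5 = in4 AND w4 = 0 AND 1 = 0
w6 = w5 XOR in1 = 0 XOR 1 = 1
w7 = w3 AND w6 = 1 AND 1 = 1
w8 = in3 XOR w7 = 0 XOR 1 = 1
So w8 = 1.

in2=0 in3=0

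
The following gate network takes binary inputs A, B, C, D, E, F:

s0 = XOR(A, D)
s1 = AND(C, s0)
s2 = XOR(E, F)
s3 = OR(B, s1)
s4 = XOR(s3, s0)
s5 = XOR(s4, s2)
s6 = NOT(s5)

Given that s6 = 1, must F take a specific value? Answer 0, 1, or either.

either

Both values of F occur among assignments with s6 = 1:
  F=0: A=0, B=0, C=0, D=0, E=0, F=0
  F=1: A=0, B=0, C=0, D=0, E=1, F=1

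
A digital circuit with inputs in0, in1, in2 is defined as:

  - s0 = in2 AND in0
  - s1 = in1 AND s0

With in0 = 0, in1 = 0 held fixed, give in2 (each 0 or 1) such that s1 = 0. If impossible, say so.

s1 = in1 AND s0 must be 0, so at least one of in1, s0 is 0.
Check with in0 = 0, in1 = 0 and in2=0:
s0 = in2 AND in0 = 0 AND 0 = 0
s1 = in1 AND s0 = 0 AND 0 = 0
So s1 = 0.

in2=0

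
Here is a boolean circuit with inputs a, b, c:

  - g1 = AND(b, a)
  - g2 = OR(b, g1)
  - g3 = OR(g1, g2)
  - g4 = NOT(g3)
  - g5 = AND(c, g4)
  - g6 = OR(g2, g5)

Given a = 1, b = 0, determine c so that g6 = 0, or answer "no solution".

Check with a = 1, b = 0 and c=0:
g1 = AND(b, a) = AND(0, 1) = 0
g2 = OR(b, g1) = OR(0, 0) = 0
g3 = OR(g1, g2) = OR(0, 0) = 0
g4 = NOT(g3) = NOT 0 = 1
g5 = AND(c, g4) = AND(0, 1) = 0
g6 = OR(g2, g5) = OR(0, 0) = 0
So g6 = 0.

c=0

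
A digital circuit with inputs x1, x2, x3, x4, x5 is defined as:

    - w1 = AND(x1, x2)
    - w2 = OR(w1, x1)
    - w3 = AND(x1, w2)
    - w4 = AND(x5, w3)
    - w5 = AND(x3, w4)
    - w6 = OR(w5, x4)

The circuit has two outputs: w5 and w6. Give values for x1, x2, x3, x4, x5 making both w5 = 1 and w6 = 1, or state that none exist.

x1=1, x2=0, x3=1, x4=1, x5=1

Check with x1=1, x2=0, x3=1, x4=1, x5=1:
w1 = AND(x1, x2) = AND(1, 0) = 0
w2 = OR(w1, x1) = OR(0, 1) = 1
w3 = AND(x1, w2) = AND(1, 1) = 1
w4 = AND(x5, w3) = AND(1, 1) = 1
w5 = AND(x3, w4) = AND(1, 1) = 1
w6 = OR(w5, x4) = OR(1, 1) = 1
So w5 = 1 and w6 = 1.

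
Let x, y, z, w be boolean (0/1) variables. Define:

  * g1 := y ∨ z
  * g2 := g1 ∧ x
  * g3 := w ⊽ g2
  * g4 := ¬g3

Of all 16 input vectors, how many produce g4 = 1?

g4 = ¬g3 must be 1, so g3 = 0.
g3 = w ⊽ g2 must be 0, so at least one of w, g2 is 1.
Enumerating the 16 input combinations, 11 give g4 = 1 and 5 give g4 = 0.

11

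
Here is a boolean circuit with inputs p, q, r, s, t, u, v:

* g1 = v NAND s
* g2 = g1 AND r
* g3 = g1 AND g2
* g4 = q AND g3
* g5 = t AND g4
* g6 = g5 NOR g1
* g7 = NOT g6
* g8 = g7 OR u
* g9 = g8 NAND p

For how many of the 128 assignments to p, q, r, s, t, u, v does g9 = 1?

g9 = g8 NAND p must be 1, so at least one of g8, p is 0.
Enumerating the 128 input combinations, 72 give g9 = 1 and 56 give g9 = 0.

72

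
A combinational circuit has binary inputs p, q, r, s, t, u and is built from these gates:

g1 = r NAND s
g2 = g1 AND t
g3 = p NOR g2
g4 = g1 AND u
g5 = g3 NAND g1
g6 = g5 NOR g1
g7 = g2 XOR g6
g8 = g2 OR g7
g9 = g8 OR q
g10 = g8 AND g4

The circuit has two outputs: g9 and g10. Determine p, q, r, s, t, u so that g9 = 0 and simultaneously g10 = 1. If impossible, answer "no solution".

Across all 64 input combinations, none give both g9 = 0 and g10 = 1.

no solution exists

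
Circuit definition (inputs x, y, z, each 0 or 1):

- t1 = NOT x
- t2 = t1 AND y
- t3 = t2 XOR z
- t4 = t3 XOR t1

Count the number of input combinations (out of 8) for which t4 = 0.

4

t4 = t3 XOR t1 must be 0, so t3 and t1 are equal.
Satisfying assignments:
  x=0, y=0, z=1
  x=0, y=1, z=0
  x=1, y=0, z=0
  x=1, y=1, z=0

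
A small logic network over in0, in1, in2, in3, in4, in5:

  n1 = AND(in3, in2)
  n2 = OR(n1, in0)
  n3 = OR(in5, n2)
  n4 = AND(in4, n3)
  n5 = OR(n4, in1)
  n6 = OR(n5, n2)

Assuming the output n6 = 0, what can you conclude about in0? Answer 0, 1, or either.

0

n6 = OR(n5, n2) must be 0, so both n5 = 0 and n2 = 0.
Every assignment with n6 = 0 has in0 = 0; there are 9 such assignment(s).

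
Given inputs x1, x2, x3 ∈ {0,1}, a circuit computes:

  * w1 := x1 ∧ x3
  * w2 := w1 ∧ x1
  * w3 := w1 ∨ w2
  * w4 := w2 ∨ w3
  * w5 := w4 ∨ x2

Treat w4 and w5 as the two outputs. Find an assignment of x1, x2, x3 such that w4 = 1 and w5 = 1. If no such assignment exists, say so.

x1=1 x2=0 x3=1

Check with x1=1 x2=0 x3=1:
w1 = x1 ∧ x3 = 1 ∧ 1 = 1
w2 = w1 ∧ x1 = 1 ∧ 1 = 1
w3 = w1 ∨ w2 = 1 ∨ 1 = 1
w4 = w2 ∨ w3 = 1 ∨ 1 = 1
w5 = w4 ∨ x2 = 1 ∨ 0 = 1
So w4 = 1 and w5 = 1.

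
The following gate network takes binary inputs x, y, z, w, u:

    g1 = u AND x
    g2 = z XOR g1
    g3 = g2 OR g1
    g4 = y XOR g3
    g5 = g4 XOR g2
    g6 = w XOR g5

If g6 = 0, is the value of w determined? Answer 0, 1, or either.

Both values of w occur among assignments with g6 = 0:
  w=0: x=0, y=0, z=0, w=0, u=0
  w=1: x=0, y=1, z=0, w=1, u=0

either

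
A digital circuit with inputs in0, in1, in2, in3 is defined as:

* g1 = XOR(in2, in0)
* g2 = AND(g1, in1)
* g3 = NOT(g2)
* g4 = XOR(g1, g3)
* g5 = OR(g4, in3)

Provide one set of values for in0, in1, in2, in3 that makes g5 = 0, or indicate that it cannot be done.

in0=0 in1=0 in2=1 in3=0

g5 = OR(g4, in3) must be 0, so both g4 = 0 and in3 = 0.
g4 = XOR(g1, g3) must be 0, so g1 and g3 are equal.
Check with in0=0 in1=0 in2=1 in3=0:
g1 = XOR(in2, in0) = XOR(1, 0) = 1
g2 = AND(g1, in1) = AND(1, 0) = 0
g3 = NOT(g2) = NOT 0 = 1
g4 = XOR(g1, g3) = XOR(1, 1) = 0
g5 = OR(g4, in3) = OR(0, 0) = 0
So g5 = 0 as required.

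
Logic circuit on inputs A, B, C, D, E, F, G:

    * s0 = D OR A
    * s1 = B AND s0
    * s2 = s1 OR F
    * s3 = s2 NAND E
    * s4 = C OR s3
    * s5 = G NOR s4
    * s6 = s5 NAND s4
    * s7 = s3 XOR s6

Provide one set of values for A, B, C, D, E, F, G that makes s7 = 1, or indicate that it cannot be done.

s7 = s3 XOR s6 must be 1, so s3 and s6 differ.
Check with A=1, B=0, C=1, D=0, E=1, F=1, G=1:
s0 = D OR A = 0 OR 1 = 1
s1 = B AND s0 = 0 AND 1 = 0
s2 = s1 OR F = 0 OR 1 = 1
s3 = s2 NAND E = 1 NAND 1 = 0
s4 = C OR s3 = 1 OR 0 = 1
s5 = G NOR s4 = 1 NOR 1 = 0
s6 = s5 NAND s4 = 0 NAND 1 = 1
s7 = s3 XOR s6 = 0 XOR 1 = 1
So s7 = 1 as required.

A=1, B=0, C=1, D=0, E=1, F=1, G=1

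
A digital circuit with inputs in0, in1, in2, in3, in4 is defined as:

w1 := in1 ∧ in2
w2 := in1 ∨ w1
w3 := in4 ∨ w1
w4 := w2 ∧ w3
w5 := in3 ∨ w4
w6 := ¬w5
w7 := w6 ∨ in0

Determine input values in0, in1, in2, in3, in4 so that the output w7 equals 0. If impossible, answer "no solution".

Check with in0=0 in1=0 in2=0 in3=1 in4=0:
w1 = in1 ∧ in2 = 0 ∧ 0 = 0
w2 = in1 ∨ w1 = 0 ∨ 0 = 0
w3 = in4 ∨ w1 = 0 ∨ 0 = 0
w4 = w2 ∧ w3 = 0 ∧ 0 = 0
w5 = in3 ∨ w4 = 1 ∨ 0 = 1
w6 = ¬w5 = ¬1 = 0
w7 = w6 ∨ in0 = 0 ∨ 0 = 0
So w7 = 0 as required.

in0=0 in1=0 in2=0 in3=1 in4=0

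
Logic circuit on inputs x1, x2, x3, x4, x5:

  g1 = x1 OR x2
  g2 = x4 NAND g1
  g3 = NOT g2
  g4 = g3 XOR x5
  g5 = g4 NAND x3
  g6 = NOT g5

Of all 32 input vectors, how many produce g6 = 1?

g6 = NOT g5 must be 1, so g5 = 0.
g5 = g4 NAND x3 must be 0, so both g4 = 1 and x3 = 1.
g4 = g3 XOR x5 must be 1, so g3 and x5 differ.
Enumerating the 32 input combinations, 8 give g6 = 1 and 24 give g6 = 0.

8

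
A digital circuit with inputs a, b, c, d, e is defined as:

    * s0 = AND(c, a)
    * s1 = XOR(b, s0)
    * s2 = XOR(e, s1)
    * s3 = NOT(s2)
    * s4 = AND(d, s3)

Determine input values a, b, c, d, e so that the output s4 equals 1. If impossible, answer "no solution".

s4 = AND(d, s3) must be 1, so both d = 1 and s3 = 1.
s3 = NOT(s2) must be 1, so s2 = 0.
s2 = XOR(e, s1) must be 0, so e and s1 are equal.
Check with a=1, b=0, c=0, d=1, e=0:
s0 = AND(c, a) = AND(0, 1) = 0
s1 = XOR(b, s0) = XOR(0, 0) = 0
s2 = XOR(e, s1) = XOR(0, 0) = 0
s3 = NOT(s2) = NOT 0 = 1
s4 = AND(d, s3) = AND(1, 1) = 1
So s4 = 1 as required.

a=1, b=0, c=0, d=1, e=0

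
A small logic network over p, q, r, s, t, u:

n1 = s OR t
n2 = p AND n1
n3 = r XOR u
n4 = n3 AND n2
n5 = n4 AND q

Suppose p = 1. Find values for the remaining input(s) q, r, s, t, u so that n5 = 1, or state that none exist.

Check with p = 1 and q=1, r=1, s=1, t=1, u=0:
n1 = s OR t = 1 OR 1 = 1
n2 = p AND n1 = 1 AND 1 = 1
n3 = r XOR u = 1 XOR 0 = 1
n4 = n3 AND n2 = 1 AND 1 = 1
n5 = n4 AND q = 1 AND 1 = 1
So n5 = 1.

q=1, r=1, s=1, t=1, u=0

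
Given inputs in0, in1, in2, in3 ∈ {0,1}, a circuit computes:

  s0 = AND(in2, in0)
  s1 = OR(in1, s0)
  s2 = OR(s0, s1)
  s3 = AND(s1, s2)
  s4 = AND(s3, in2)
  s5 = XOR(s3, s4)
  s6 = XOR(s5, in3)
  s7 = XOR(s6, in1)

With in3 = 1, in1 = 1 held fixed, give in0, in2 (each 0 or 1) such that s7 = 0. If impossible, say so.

s7 = XOR(s6, in1) must be 0, so s6 and in1 are equal.
Check with in3 = 1, in1 = 1 and in0=0, in2=1:
s0 = AND(in2, in0) = AND(1, 0) = 0
s1 = OR(in1, s0) = OR(1, 0) = 1
s2 = OR(s0, s1) = OR(0, 1) = 1
s3 = AND(s1, s2) = AND(1, 1) = 1
s4 = AND(s3, in2) = AND(1, 1) = 1
s5 = XOR(s3, s4) = XOR(1, 1) = 0
s6 = XOR(s5, in3) = XOR(0, 1) = 1
s7 = XOR(s6, in1) = XOR(1, 1) = 0
So s7 = 0.

in0=0, in2=1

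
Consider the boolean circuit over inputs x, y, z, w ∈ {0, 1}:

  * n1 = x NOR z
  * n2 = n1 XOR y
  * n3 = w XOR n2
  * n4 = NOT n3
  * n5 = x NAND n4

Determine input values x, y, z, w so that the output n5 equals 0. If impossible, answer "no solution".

x=1, y=1, z=1, w=1

Check with x=1, y=1, z=1, w=1:
n1 = x NOR z = 1 NOR 1 = 0
n2 = n1 XOR y = 0 XOR 1 = 1
n3 = w XOR n2 = 1 XOR 1 = 0
n4 = NOT n3 = NOT 0 = 1
n5 = x NAND n4 = 1 NAND 1 = 0
So n5 = 0 as required.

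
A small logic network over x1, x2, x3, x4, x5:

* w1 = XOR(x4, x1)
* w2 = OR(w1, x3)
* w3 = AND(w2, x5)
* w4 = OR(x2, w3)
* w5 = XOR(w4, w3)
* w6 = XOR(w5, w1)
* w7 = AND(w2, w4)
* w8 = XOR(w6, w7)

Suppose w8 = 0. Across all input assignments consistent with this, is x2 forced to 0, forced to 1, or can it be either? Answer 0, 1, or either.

Both values of x2 occur among assignments with w8 = 0:
  x2=0: x1=0, x2=0, x3=0, x4=0, x5=0
  x2=1: x1=0, x2=1, x3=0, x4=1, x5=1

either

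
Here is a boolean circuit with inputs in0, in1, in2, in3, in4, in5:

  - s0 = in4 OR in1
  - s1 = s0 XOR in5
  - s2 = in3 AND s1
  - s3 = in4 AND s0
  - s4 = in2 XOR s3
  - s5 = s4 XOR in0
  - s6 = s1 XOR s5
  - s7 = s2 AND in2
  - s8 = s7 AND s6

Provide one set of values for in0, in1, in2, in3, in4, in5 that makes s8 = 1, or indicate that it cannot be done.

Check with in0=1 in1=1 in2=1 in3=1 in4=0 in5=0:
s0 = in4 OR in1 = 0 OR 1 = 1
s1 = s0 XOR in5 = 1 XOR 0 = 1
s2 = in3 AND s1 = 1 AND 1 = 1
s3 = in4 AND s0 = 0 AND 1 = 0
s4 = in2 XOR s3 = 1 XOR 0 = 1
s5 = s4 XOR in0 = 1 XOR 1 = 0
s6 = s1 XOR s5 = 1 XOR 0 = 1
s7 = s2 AND in2 = 1 AND 1 = 1
s8 = s7 AND s6 = 1 AND 1 = 1
So s8 = 1 as required.

in0=1 in1=1 in2=1 in3=1 in4=0 in5=0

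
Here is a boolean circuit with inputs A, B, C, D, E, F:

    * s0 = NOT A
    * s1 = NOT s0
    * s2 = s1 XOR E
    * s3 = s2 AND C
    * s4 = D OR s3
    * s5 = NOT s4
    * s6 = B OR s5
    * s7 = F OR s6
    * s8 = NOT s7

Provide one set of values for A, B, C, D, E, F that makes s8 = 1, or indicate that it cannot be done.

A=1, B=0, C=0, D=1, E=0, F=0

s8 = NOT s7 must be 1, so s7 = 0.
Check with A=1, B=0, C=0, D=1, E=0, F=0:
s0 = NOT A = NOT 1 = 0
s1 = NOT s0 = NOT 0 = 1
s2 = s1 XOR E = 1 XOR 0 = 1
s3 = s2 AND C = 1 AND 0 = 0
s4 = D OR s3 = 1 OR 0 = 1
s5 = NOT s4 = NOT 1 = 0
s6 = B OR s5 = 0 OR 0 = 0
s7 = F OR s6 = 0 OR 0 = 0
s8 = NOT s7 = NOT 0 = 1
So s8 = 1 as required.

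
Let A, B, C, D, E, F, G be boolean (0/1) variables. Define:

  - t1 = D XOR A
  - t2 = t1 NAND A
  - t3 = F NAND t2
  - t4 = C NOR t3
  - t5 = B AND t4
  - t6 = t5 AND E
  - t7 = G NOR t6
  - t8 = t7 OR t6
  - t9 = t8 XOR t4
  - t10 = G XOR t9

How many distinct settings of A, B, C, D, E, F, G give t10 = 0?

t10 = G XOR t9 must be 0, so G and t9 are equal.
Enumerating the 128 input combinations, 21 give t10 = 0 and 107 give t10 = 1.

21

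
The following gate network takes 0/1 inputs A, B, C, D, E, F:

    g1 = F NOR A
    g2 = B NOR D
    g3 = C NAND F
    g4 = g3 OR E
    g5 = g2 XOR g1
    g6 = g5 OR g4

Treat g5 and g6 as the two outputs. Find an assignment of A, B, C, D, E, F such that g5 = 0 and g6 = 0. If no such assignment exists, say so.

Check with A=0 B=1 C=1 D=1 E=0 F=1:
g1 = F NOR A = 1 NOR 0 = 0
g2 = B NOR D = 1 NOR 1 = 0
g3 = C NAND F = 1 NAND 1 = 0
g4 = g3 OR E = 0 OR 0 = 0
g5 = g2 XOR g1 = 0 XOR 0 = 0
g6 = g5 OR g4 = 0 OR 0 = 0
So g5 = 0 and g6 = 0.

A=0 B=1 C=1 D=1 E=0 F=1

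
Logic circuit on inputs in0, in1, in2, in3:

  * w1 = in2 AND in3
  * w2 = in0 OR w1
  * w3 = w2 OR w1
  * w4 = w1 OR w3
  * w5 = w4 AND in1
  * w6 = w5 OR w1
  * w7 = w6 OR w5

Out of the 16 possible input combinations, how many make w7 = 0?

9

w7 = w6 OR w5 must be 0, so both w6 = 0 and w5 = 0.
Enumerating the 16 input combinations, 9 give w7 = 0 and 7 give w7 = 1.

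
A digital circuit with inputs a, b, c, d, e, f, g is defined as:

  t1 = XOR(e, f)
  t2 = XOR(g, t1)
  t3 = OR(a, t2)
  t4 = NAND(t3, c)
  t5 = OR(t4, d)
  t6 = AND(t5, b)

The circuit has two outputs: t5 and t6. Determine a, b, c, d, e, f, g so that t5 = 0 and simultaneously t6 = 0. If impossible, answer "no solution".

a=1 b=0 c=1 d=0 e=1 f=0 g=0

Check with a=1 b=0 c=1 d=0 e=1 f=0 g=0:
t1 = XOR(e, f) = XOR(1, 0) = 1
t2 = XOR(g, t1) = XOR(0, 1) = 1
t3 = OR(a, t2) = OR(1, 1) = 1
t4 = NAND(t3, c) = NAND(1, 1) = 0
t5 = OR(t4, d) = OR(0, 0) = 0
t6 = AND(t5, b) = AND(0, 0) = 0
So t5 = 0 and t6 = 0.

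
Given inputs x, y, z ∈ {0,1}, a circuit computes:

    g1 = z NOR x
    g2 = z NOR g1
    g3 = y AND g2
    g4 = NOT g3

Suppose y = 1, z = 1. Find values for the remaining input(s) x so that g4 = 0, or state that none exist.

With y = 1, z = 1 fixed, none of the 2 settings of x give g4 = 0.
For example, with x=0:
g1 = z NOR x = 1 NOR 0 = 0
g2 = z NOR g1 = 1 NOR 0 = 0
g3 = y AND g2 = 1 AND 0 = 0
g4 = NOT g3 = NOT 0 = 1
giving g4 = 1 ≠ 0.

no solution exists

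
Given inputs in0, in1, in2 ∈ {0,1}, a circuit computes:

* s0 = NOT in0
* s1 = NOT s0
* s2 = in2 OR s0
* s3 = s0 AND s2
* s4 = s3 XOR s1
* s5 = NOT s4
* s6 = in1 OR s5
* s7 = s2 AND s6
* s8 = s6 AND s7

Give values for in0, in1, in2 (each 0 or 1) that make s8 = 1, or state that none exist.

in0=1 in1=1 in2=1

s8 = s6 AND s7 must be 1, so both s6 = 1 and s7 = 1.
s6 = in1 OR s5 must be 1, so at least one of in1, s5 is 1.
Check with in0=1 in1=1 in2=1:
s0 = NOT in0 = NOT 1 = 0
s1 = NOT s0 = NOT 0 = 1
s2 = in2 OR s0 = 1 OR 0 = 1
s3 = s0 AND s2 = 0 AND 1 = 0
s4 = s3 XOR s1 = 0 XOR 1 = 1
s5 = NOT s4 = NOT 1 = 0
s6 = in1 OR s5 = 1 OR 0 = 1
s7 = s2 AND s6 = 1 AND 1 = 1
s8 = s6 AND s7 = 1 AND 1 = 1
So s8 = 1 as required.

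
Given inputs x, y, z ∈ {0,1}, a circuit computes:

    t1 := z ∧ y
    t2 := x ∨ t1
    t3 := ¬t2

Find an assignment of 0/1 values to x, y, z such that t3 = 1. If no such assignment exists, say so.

t3 = ¬t2 must be 1, so t2 = 0.
t2 = x ∨ t1 must be 0, so both x = 0 and t1 = 0.
t1 = z ∧ y must be 0, so at least one of z, y is 0.
Check with x=0 y=0 z=1:
t1 = z ∧ y = 1 ∧ 0 = 0
t2 = x ∨ t1 = 0 ∨ 0 = 0
t3 = ¬t2 = ¬0 = 1
So t3 = 1 as required.

x=0 y=0 z=1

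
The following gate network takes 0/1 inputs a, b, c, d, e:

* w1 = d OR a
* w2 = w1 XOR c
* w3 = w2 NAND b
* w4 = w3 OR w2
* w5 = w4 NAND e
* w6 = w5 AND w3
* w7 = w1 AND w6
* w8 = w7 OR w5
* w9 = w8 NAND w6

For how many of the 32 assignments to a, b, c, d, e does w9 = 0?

12

w9 = w8 NAND w6 must be 0, so both w8 = 1 and w6 = 1.
Enumerating the 32 input combinations, 12 give w9 = 0 and 20 give w9 = 1.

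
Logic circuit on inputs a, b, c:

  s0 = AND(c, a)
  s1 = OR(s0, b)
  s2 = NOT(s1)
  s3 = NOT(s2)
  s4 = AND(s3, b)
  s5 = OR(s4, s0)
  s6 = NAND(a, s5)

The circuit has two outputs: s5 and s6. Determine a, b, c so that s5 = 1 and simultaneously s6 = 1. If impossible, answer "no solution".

Check with a=0, b=1, c=1:
s0 = AND(c, a) = AND(1, 0) = 0
s1 = OR(s0, b) = OR(0, 1) = 1
s2 = NOT(s1) = NOT 1 = 0
s3 = NOT(s2) = NOT 0 = 1
s4 = AND(s3, b) = AND(1, 1) = 1
s5 = OR(s4, s0) = OR(1, 0) = 1
s6 = NAND(a, s5) = NAND(0, 1) = 1
So s5 = 1 and s6 = 1.

a=0, b=1, c=1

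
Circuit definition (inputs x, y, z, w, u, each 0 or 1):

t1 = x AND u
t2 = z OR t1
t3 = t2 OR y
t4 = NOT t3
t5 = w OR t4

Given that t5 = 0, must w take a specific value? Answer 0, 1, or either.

0

t5 = w OR t4 must be 0, so both w = 0 and t4 = 0.
Every assignment with t5 = 0 has w = 0; there are 13 such assignment(s).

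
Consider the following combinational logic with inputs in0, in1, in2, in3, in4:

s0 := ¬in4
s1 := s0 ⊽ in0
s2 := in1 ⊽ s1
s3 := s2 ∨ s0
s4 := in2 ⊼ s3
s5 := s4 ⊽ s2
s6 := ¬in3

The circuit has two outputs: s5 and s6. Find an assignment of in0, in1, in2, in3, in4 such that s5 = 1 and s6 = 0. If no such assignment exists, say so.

in0=0, in1=1, in2=1, in3=1, in4=0

Check with in0=0, in1=1, in2=1, in3=1, in4=0:
s0 = ¬in4 = ¬0 = 1
s1 = s0 ⊽ in0 = 1 ⊽ 0 = 0
s2 = in1 ⊽ s1 = 1 ⊽ 0 = 0
s3 = s2 ∨ s0 = 0 ∨ 1 = 1
s4 = in2 ⊼ s3 = 1 ⊼ 1 = 0
s5 = s4 ⊽ s2 = 0 ⊽ 0 = 1
s6 = ¬in3 = ¬1 = 0
So s5 = 1 and s6 = 0.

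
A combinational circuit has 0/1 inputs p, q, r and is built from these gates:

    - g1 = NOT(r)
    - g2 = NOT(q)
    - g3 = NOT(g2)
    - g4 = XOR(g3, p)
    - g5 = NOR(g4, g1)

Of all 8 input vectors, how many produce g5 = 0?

6

g5 = NOR(g4, g1) must be 0, so at least one of g4, g1 is 1.
Satisfying assignments:
  p=0, q=0, r=0
  p=0, q=1, r=0
  p=0, q=1, r=1
  p=1, q=0, r=0
  p=1, q=0, r=1
  p=1, q=1, r=0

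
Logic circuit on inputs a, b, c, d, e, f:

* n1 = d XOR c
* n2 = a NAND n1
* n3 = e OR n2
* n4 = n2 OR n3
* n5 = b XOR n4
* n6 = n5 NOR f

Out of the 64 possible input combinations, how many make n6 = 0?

n6 = n5 NOR f must be 0, so at least one of n5, f is 1.
Enumerating the 64 input combinations, 48 give n6 = 0 and 16 give n6 = 1.

48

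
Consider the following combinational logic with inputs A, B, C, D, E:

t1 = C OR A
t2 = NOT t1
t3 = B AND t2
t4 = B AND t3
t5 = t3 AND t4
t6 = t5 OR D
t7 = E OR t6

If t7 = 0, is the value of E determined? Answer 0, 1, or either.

0

t7 = E OR t6 must be 0, so both E = 0 and t6 = 0.
t6 = t5 OR D must be 0, so both t5 = 0 and D = 0.
Every assignment with t7 = 0 has E = 0; there are 7 such assignment(s).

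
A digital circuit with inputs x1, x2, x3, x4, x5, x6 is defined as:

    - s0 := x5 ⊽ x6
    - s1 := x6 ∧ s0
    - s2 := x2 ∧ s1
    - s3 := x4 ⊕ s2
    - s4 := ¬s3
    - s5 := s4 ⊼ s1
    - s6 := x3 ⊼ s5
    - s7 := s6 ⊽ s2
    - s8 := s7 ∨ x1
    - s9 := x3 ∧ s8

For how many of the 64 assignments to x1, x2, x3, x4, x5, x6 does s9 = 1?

s9 = x3 ∧ s8 must be 1, so both x3 = 1 and s8 = 1.
Enumerating the 64 input combinations, 32 give s9 = 1 and 32 give s9 = 0.

32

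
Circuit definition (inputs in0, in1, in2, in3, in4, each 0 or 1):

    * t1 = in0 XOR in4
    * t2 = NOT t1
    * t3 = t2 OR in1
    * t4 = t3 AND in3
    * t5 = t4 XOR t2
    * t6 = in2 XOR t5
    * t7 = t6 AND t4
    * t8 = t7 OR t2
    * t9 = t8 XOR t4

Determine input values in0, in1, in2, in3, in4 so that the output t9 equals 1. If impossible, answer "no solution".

in0=1, in1=0, in2=0, in3=0, in4=1

Check with in0=1, in1=0, in2=0, in3=0, in4=1:
t1 = in0 XOR in4 = 1 XOR 1 = 0
t2 = NOT t1 = NOT 0 = 1
t3 = t2 OR in1 = 1 OR 0 = 1
t4 = t3 AND in3 = 1 AND 0 = 0
t5 = t4 XOR t2 = 0 XOR 1 = 1
t6 = in2 XOR t5 = 0 XOR 1 = 1
t7 = t6 AND t4 = 1 AND 0 = 0
t8 = t7 OR t2 = 0 OR 1 = 1
t9 = t8 XOR t4 = 1 XOR 0 = 1
So t9 = 1 as required.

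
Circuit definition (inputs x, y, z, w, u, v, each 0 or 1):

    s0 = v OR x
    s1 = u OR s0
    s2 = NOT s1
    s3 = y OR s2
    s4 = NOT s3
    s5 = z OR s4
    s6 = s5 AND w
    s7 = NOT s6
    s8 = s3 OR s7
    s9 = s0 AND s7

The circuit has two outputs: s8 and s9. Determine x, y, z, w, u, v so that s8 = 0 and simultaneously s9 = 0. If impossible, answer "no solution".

Check with x=0 y=0 z=1 w=1 u=1 v=1:
s0 = v OR x = 1 OR 0 = 1
s1 = u OR s0 = 1 OR 1 = 1
s2 = NOT s1 = NOT 1 = 0
s3 = y OR s2 = 0 OR 0 = 0
s4 = NOT s3 = NOT 0 = 1
s5 = z OR s4 = 1 OR 1 = 1
s6 = s5 AND w = 1 AND 1 = 1
s7 = NOT s6 = NOT 1 = 0
s8 = s3 OR s7 = 0 OR 0 = 0
s9 = s0 AND s7 = 1 AND 0 = 0
So s8 = 0 and s9 = 0.

x=0 y=0 z=1 w=1 u=1 v=1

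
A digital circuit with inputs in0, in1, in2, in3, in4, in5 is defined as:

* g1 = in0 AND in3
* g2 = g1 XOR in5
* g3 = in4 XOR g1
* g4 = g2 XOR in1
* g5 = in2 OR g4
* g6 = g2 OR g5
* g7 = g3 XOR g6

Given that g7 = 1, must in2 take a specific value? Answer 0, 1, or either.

Both values of in2 occur among assignments with g7 = 1:
  in2=0: in0=0, in1=0, in2=0, in3=0, in4=0, in5=1
  in2=1: in0=0, in1=0, in2=1, in3=0, in4=0, in5=0

either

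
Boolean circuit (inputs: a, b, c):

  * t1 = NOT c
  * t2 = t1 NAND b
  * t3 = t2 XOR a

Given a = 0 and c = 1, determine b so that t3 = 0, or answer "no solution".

no solution exists

With a = 0 and c = 1 fixed, none of the 2 settings of b give t3 = 0.
For example, with b=0:
t1 = NOT c = NOT 1 = 0
t2 = t1 NAND b = 0 NAND 0 = 1
t3 = t2 XOR a = 1 XOR 0 = 1
giving t3 = 1 ≠ 0.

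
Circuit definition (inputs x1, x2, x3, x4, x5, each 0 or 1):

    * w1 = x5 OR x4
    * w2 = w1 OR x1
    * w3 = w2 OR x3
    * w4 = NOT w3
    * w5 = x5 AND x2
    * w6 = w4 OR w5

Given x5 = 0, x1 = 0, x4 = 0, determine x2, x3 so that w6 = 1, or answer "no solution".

x2=0, x3=0

w6 = w4 OR w5 must be 1, so at least one of w4, w5 is 1.
Check with x5 = 0, x1 = 0, x4 = 0 and x2=0, x3=0:
w1 = x5 OR x4 = 0 OR 0 = 0
w2 = w1 OR x1 = 0 OR 0 = 0
w3 = w2 OR x3 = 0 OR 0 = 0
w4 = NOT w3 = NOT 0 = 1
w5 = x5 AND x2 = 0 AND 0 = 0
w6 = w4 OR w5 = 1 OR 0 = 1
So w6 = 1.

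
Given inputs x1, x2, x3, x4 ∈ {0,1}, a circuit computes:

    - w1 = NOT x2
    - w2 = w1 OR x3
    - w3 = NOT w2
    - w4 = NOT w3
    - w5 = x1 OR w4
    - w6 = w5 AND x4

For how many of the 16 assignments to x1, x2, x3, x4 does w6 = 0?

w6 = w5 AND x4 must be 0, so at least one of w5, x4 is 0.
Enumerating the 16 input combinations, 9 give w6 = 0 and 7 give w6 = 1.

9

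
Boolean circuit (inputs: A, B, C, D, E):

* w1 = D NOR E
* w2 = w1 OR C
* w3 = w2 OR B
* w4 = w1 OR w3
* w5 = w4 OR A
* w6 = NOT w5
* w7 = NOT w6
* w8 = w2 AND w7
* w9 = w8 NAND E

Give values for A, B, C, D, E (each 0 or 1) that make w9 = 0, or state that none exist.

A=1, B=0, C=1, D=0, E=1

w9 = w8 NAND E must be 0, so both w8 = 1 and E = 1.
w8 = w2 AND w7 must be 1, so both w2 = 1 and w7 = 1.
w2 = w1 OR C must be 1, so at least one of w1, C is 1.
Check with A=1, B=0, C=1, D=0, E=1:
w1 = D NOR E = 0 NOR 1 = 0
w2 = w1 OR C = 0 OR 1 = 1
w3 = w2 OR B = 1 OR 0 = 1
w4 = w1 OR w3 = 0 OR 1 = 1
w5 = w4 OR A = 1 OR 1 = 1
w6 = NOT w5 = NOT 1 = 0
w7 = NOT w6 = NOT 0 = 1
w8 = w2 AND w7 = 1 AND 1 = 1
w9 = w8 NAND E = 1 NAND 1 = 0
So w9 = 0 as required.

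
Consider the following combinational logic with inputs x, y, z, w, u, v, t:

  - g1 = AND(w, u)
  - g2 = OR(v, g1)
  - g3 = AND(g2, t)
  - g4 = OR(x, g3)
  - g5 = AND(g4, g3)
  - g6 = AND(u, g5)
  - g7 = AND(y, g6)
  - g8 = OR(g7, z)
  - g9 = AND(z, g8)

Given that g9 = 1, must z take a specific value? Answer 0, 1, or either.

g9 = AND(z, g8) must be 1, so both z = 1 and g8 = 1.
g8 = OR(g7, z) must be 1, so at least one of g7, z is 1.
Every assignment with g9 = 1 has z = 1; there are 64 such assignment(s).

1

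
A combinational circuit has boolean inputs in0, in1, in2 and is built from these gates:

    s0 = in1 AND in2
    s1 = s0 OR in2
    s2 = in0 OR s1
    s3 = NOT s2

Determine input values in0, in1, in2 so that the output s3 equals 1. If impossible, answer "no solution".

in0=0, in1=1, in2=0

s3 = NOT s2 must be 1, so s2 = 0.
Check with in0=0, in1=1, in2=0:
s0 = in1 AND in2 = 1 AND 0 = 0
s1 = s0 OR in2 = 0 OR 0 = 0
s2 = in0 OR s1 = 0 OR 0 = 0
s3 = NOT s2 = NOT 0 = 1
So s3 = 1 as required.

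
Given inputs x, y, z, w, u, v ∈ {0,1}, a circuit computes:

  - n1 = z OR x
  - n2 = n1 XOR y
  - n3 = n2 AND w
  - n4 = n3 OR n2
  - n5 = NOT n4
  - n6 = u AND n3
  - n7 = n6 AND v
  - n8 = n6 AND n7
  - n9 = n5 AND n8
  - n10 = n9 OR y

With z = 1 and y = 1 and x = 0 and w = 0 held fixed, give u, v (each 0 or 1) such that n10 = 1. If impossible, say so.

Check with z = 1 and y = 1 and x = 0 and w = 0 and u=1, v=1:
n1 = z OR x = 1 OR 0 = 1
n2 = n1 XOR y = 1 XOR 1 = 0
n3 = n2 AND w = 0 AND 0 = 0
n4 = n3 OR n2 = 0 OR 0 = 0
n5 = NOT n4 = NOT 0 = 1
n6 = u AND n3 = 1 AND 0 = 0
n7 = n6 AND v = 0 AND 1 = 0
n8 = n6 AND n7 = 0 AND 0 = 0
n9 = n5 AND n8 = 1 AND 0 = 0
n10 = n9 OR y = 0 OR 1 = 1
So n10 = 1.

u=1, v=1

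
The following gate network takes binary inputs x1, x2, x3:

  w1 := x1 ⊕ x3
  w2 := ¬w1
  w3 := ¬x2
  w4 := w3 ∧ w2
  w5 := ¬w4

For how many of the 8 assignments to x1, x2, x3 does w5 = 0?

2

w5 = ¬w4 must be 0, so w4 = 1.
Satisfying assignments:
  x1=0, x2=0, x3=0
  x1=1, x2=0, x3=1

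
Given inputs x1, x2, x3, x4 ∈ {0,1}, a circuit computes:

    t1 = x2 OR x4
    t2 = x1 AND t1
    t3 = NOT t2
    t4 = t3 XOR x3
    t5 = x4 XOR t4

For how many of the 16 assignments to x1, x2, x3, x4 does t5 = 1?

t5 = x4 XOR t4 must be 1, so x4 and t4 differ.
Enumerating the 16 input combinations, 8 give t5 = 1 and 8 give t5 = 0.

8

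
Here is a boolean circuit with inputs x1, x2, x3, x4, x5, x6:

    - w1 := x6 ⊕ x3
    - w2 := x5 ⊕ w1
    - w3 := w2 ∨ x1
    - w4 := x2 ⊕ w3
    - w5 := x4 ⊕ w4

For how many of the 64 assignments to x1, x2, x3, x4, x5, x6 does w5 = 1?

32

w5 = x4 ⊕ w4 must be 1, so x4 and w4 differ.
Enumerating the 64 input combinations, 32 give w5 = 1 and 32 give w5 = 0.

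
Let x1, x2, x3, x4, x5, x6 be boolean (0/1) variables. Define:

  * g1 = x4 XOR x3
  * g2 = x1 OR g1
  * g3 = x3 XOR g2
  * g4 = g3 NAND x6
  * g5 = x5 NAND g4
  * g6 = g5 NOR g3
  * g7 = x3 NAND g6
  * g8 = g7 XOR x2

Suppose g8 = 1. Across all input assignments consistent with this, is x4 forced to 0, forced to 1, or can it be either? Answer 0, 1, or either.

either

Both values of x4 occur among assignments with g8 = 1:
  x4=0: x1=0, x2=0, x3=0, x4=0, x5=0, x6=0
  x4=1: x1=0, x2=0, x3=0, x4=1, x5=0, x6=0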